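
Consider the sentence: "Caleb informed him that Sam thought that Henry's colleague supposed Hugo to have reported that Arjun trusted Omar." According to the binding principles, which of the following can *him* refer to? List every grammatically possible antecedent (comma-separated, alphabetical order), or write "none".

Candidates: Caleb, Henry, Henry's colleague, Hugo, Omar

none

*him* is a pronoun; Principle B requires it to be free in its binding domain — the matrix clause.
— Caleb: subject of the matrix clause; c-commands the pronoun within its binding domain — blocked (Principle B).
— Henry: possessor inside the subject DP of the clause headed by 'supposed'; is c-commanded by the pronoun; coreference would bind this R-expression — blocked (Principle C).
— Henry's colleague: subject of the clause headed by 'supposed'; is c-commanded by the pronoun; coreference would bind this R-expression — blocked (Principle C).
— Hugo: subject of the clause headed by 'reported'; is c-commanded by the pronoun; coreference would bind this R-expression — blocked (Principle C).
— Omar: object of the clause headed by 'trusted'; is c-commanded by the pronoun; coreference would bind this R-expression — blocked (Principle C).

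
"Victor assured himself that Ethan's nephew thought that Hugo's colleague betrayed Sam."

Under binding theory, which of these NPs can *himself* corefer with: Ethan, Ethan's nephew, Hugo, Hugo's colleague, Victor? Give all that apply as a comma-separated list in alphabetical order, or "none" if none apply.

Victor

*himself* is a reflexive; Principle A requires it to be bound within its binding domain — the matrix clause.
— Ethan: possessor inside the subject DP of the clause headed by 'thought'; does not c-command the reflexive — cannot bind it (Principle A).
— Ethan's nephew: subject of the clause headed by 'thought'; does not c-command the reflexive — cannot bind it (Principle A).
— Hugo: possessor inside the subject DP of the clause headed by 'betrayed'; does not c-command the reflexive — cannot bind it (Principle A).
— Hugo's colleague: subject of the clause headed by 'betrayed'; does not c-command the reflexive — cannot bind it (Principle A).
— Victor: subject of the matrix clause; c-commands the reflexive within its binding domain — allowed (Principle A).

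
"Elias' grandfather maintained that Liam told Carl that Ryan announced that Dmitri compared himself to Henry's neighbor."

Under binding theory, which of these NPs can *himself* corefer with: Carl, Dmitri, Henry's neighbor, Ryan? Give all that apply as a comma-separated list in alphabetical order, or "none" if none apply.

Dmitri

*himself* is a reflexive; Principle A requires it to be bound within its binding domain — the clause headed by 'compared'.
— Carl: object of the clause headed by 'told'; c-commands the reflexive but lies outside its binding domain — cannot bind it (Principle A).
— Dmitri: subject of the clause headed by 'compared'; c-commands the reflexive within its binding domain — allowed (Principle A).
— Henry's neighbor: second object of the clause headed by 'compared'; does not c-command the reflexive — cannot bind it (Principle A).
— Ryan: subject of the clause headed by 'announced'; c-commands the reflexive but lies outside its binding domain — cannot bind it (Principle A).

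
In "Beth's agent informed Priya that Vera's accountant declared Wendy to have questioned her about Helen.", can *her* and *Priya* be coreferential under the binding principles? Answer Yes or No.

Yes

*Priya* is an R-expression; Principle C requires it to be free (not bound by any c-commanding expression).
— her: object of the clause headed by 'questioned'; the pronoun does not c-command the R-expression — coreference allowed.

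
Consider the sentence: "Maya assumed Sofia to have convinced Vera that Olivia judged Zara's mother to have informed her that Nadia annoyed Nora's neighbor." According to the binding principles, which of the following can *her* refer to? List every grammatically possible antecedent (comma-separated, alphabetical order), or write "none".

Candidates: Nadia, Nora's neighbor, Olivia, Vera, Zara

*her* is a pronoun; Principle B requires it to be free in its binding domain — the clause headed by 'informed'.
— Nadia: subject of the clause headed by 'annoyed'; is c-commanded by the pronoun; coreference would bind this R-expression — blocked (Principle C).
— Nora's neighbor: object of the clause headed by 'annoyed'; is c-commanded by the pronoun; coreference would bind this R-expression — blocked (Principle C).
— Olivia: subject of the clause headed by 'judged'; c-commands the pronoun but lies outside its binding domain — allowed.
— Vera: object of the clause headed by 'convinced'; c-commands the pronoun but lies outside its binding domain — allowed.
— Zara: possessor inside the subject DP of the clause headed by 'informed'; does not c-command the pronoun — Principle B does not apply; allowed.

Olivia, Vera, Zara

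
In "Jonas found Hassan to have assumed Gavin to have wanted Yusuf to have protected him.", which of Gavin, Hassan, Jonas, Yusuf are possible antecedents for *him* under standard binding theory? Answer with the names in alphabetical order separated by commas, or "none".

Gavin, Hassan, Jonas

*him* is a pronoun; Principle B requires it to be free in its binding domain — the clause headed by 'protected'.
— Gavin: subject of the clause headed by 'wanted'; c-commands the pronoun but lies outside its binding domain — allowed.
— Hassan: subject of the clause headed by 'assumed'; c-commands the pronoun but lies outside its binding domain — allowed.
— Jonas: subject of the matrix clause; c-commands the pronoun but lies outside its binding domain — allowed.
— Yusuf: subject of the clause headed by 'protected'; c-commands the pronoun within its binding domain — blocked (Principle B).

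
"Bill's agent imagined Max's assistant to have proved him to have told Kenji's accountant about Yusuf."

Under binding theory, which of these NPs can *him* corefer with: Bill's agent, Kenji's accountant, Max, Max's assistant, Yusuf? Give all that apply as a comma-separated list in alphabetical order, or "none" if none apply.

*him* is a pronoun; Principle B requires it to be free in its binding domain — the clause headed by 'proved'.
— Bill's agent: subject of the matrix clause; c-commands the pronoun but lies outside its binding domain — allowed.
— Kenji's accountant: object of the clause headed by 'told'; is c-commanded by the pronoun; coreference would bind this R-expression — blocked (Principle C).
— Max: possessor inside the subject DP of the clause headed by 'proved'; does not c-command the pronoun — Principle B does not apply; allowed.
— Max's assistant: subject of the clause headed by 'proved'; c-commands the pronoun within its binding domain — blocked (Principle B).
— Yusuf: second object of the clause headed by 'told'; is c-commanded by the pronoun; coreference would bind this R-expression — blocked (Principle C).

Bill's agent, Max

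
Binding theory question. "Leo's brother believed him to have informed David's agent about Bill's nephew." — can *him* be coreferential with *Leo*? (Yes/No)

*him* is a pronoun; Principle B requires it to be free in its binding domain — the matrix clause.
— Leo: possessor inside the subject DP of the matrix clause; does not c-command the pronoun — Principle B does not apply; allowed.

Yes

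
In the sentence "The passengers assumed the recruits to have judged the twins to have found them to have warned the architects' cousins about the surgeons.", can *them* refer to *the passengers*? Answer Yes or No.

Yes

*them* is a pronoun; Principle B requires it to be free in its binding domain — the clause headed by 'found'.
— the passengers: subject of the matrix clause; c-commands the pronoun but lies outside its binding domain — allowed.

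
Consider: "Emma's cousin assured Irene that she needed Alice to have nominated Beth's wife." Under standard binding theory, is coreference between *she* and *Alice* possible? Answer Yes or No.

*Alice* is an R-expression; Principle C requires it to be free (not bound by any c-commanding expression).
— she: subject of the clause headed by 'needed'; the pronoun c-commands the R-expression — coreference blocked (Principle C).

No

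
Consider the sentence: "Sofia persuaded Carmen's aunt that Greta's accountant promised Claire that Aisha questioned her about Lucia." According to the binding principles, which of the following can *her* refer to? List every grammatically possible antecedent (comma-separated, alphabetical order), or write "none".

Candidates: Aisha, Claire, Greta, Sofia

*her* is a pronoun; Principle B requires it to be free in its binding domain — the clause headed by 'questioned'.
— Aisha: subject of the clause headed by 'questioned'; c-commands the pronoun within its binding domain — blocked (Principle B).
— Claire: object of the clause headed by 'promised'; c-commands the pronoun but lies outside its binding domain — allowed.
— Greta: possessor inside the subject DP of the clause headed by 'promised'; does not c-command the pronoun — Principle B does not apply; allowed.
— Sofia: subject of the matrix clause; c-commands the pronoun but lies outside its binding domain — allowed.

Claire, Greta, Sofia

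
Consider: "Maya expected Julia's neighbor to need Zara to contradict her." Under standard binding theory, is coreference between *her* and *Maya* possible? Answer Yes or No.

*Maya* is an R-expression; Principle C requires it to be free (not bound by any c-commanding expression).
— her: object of the clause headed by 'contradict'; the pronoun does not c-command the R-expression — coreference allowed.

Yes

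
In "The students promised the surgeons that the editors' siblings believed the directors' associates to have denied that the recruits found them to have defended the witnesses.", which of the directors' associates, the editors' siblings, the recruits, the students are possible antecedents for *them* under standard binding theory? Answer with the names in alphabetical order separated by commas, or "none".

*them* is a pronoun; Principle B requires it to be free in its binding domain — the clause headed by 'found'.
— the directors' associates: subject of the clause headed by 'denied'; c-commands the pronoun but lies outside its binding domain — allowed.
— the editors' siblings: subject of the clause headed by 'believed'; c-commands the pronoun but lies outside its binding domain — allowed.
— the recruits: subject of the clause headed by 'found'; c-commands the pronoun within its binding domain — blocked (Principle B).
— the students: subject of the matrix clause; c-commands the pronoun but lies outside its binding domain — allowed.

the directors' associates, the editors' siblings, the students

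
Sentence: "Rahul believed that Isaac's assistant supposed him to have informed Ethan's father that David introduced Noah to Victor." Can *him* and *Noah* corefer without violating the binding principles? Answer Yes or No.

No

*Noah* is an R-expression; Principle C requires it to be free (not bound by any c-commanding expression).
— him: subject of the clause headed by 'informed'; the pronoun c-commands the R-expression — coreference blocked (Principle C).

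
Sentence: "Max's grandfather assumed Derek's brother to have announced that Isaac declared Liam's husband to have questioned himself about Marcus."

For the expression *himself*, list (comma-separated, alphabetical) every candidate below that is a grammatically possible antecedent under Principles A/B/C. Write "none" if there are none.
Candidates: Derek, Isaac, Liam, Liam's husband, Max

*himself* is a reflexive; Principle A requires it to be bound within its binding domain — the clause headed by 'questioned'.
— Derek: possessor inside the subject DP of the clause headed by 'announced'; does not c-command the reflexive — cannot bind it (Principle A).
— Isaac: subject of the clause headed by 'declared'; c-commands the reflexive but lies outside its binding domain — cannot bind it (Principle A).
— Liam: possessor inside the subject DP of the clause headed by 'questioned'; does not c-command the reflexive — cannot bind it (Principle A).
— Liam's husband: subject of the clause headed by 'questioned'; c-commands the reflexive within its binding domain — allowed (Principle A).
— Max: possessor inside the subject DP of the matrix clause; does not c-command the reflexive — cannot bind it (Principle A).

Liam's husband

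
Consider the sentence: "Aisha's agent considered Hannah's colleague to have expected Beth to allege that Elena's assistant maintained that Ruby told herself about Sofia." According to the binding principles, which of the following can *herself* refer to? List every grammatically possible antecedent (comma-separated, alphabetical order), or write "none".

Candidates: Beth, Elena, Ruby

Ruby

*herself* is a reflexive; Principle A requires it to be bound within its binding domain — the clause headed by 'told'.
— Beth: subject of the clause headed by 'allege'; c-commands the reflexive but lies outside its binding domain — cannot bind it (Principle A).
— Elena: possessor inside the subject DP of the clause headed by 'maintained'; does not c-command the reflexive — cannot bind it (Principle A).
— Ruby: subject of the clause headed by 'told'; c-commands the reflexive within its binding domain — allowed (Principle A).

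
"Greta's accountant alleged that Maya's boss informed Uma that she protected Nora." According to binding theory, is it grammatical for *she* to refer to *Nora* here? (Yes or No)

*Nora* is an R-expression; Principle C requires it to be free (not bound by any c-commanding expression).
— she: subject of the clause headed by 'protected'; the pronoun c-commands the R-expression — coreference blocked (Principle C).

No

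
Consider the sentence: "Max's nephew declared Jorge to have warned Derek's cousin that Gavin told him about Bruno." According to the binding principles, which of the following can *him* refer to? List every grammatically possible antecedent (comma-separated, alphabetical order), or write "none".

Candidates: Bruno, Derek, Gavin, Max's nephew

*him* is a pronoun; Principle B requires it to be free in its binding domain — the clause headed by 'told'.
— Bruno: second object of the clause headed by 'told'; is c-commanded by the pronoun; coreference would bind this R-expression — blocked (Principle C).
— Derek: possessor inside the object DP of the clause headed by 'warned'; does not c-command the pronoun — Principle B does not apply; allowed.
— Gavin: subject of the clause headed by 'told'; c-commands the pronoun within its binding domain — blocked (Principle B).
— Max's nephew: subject of the matrix clause; c-commands the pronoun but lies outside its binding domain — allowed.

Derek, Max's nephew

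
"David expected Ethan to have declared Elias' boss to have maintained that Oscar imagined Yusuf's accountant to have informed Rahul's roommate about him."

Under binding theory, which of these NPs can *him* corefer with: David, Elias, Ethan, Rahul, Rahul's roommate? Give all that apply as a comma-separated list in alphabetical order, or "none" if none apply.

*him* is a pronoun; Principle B requires it to be free in its binding domain — the clause headed by 'informed'.
— David: subject of the matrix clause; c-commands the pronoun but lies outside its binding domain — allowed.
— Elias: possessor inside the subject DP of the clause headed by 'maintained'; does not c-command the pronoun — Principle B does not apply; allowed.
— Ethan: subject of the clause headed by 'declared'; c-commands the pronoun but lies outside its binding domain — allowed.
— Rahul: possessor inside the object DP of the clause headed by 'informed'; does not c-command the pronoun — Principle B does not apply; allowed.
— Rahul's roommate: object of the clause headed by 'informed'; c-commands the pronoun within its binding domain — blocked (Principle B).

David, Elias, Ethan, Rahul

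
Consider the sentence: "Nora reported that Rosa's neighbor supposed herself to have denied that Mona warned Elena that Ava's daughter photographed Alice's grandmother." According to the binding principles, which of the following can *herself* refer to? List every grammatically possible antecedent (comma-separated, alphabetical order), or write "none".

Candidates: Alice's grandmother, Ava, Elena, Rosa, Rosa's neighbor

*herself* is a reflexive; Principle A requires it to be bound within its binding domain — the clause headed by 'supposed'.
— Alice's grandmother: object of the clause headed by 'photographed'; does not c-command the reflexive — cannot bind it (Principle A).
— Ava: possessor inside the subject DP of the clause headed by 'photographed'; does not c-command the reflexive — cannot bind it (Principle A).
— Elena: object of the clause headed by 'warned'; does not c-command the reflexive — cannot bind it (Principle A).
— Rosa: possessor inside the subject DP of the clause headed by 'supposed'; does not c-command the reflexive — cannot bind it (Principle A).
— Rosa's neighbor: subject of the clause headed by 'supposed'; c-commands the reflexive within its binding domain — allowed (Principle A).

Rosa's neighbor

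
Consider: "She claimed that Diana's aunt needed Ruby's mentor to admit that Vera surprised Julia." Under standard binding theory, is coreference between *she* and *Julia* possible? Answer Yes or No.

No

*Julia* is an R-expression; Principle C requires it to be free (not bound by any c-commanding expression).
— she: subject of the matrix clause; the pronoun c-commands the R-expression — coreference blocked (Principle C).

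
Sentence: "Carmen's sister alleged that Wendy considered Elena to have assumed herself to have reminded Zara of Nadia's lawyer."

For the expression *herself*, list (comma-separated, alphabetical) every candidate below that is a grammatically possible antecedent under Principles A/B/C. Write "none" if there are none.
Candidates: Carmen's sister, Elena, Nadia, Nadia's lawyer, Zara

*herself* is a reflexive; Principle A requires it to be bound within its binding domain — the clause headed by 'assumed'.
— Carmen's sister: subject of the matrix clause; c-commands the reflexive but lies outside its binding domain — cannot bind it (Principle A).
— Elena: subject of the clause headed by 'assumed'; c-commands the reflexive within its binding domain — allowed (Principle A).
— Nadia: possessor inside the second object DP of the clause headed by 'reminded'; does not c-command the reflexive — cannot bind it (Principle A).
— Nadia's lawyer: second object of the clause headed by 'reminded'; does not c-command the reflexive — cannot bind it (Principle A).
— Zara: object of the clause headed by 'reminded'; does not c-command the reflexive — cannot bind it (Principle A).

Elena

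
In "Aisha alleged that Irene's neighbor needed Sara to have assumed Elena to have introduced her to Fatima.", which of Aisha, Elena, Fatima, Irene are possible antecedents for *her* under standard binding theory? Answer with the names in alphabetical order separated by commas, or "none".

Aisha, Irene

*her* is a pronoun; Principle B requires it to be free in its binding domain — the clause headed by 'introduced'.
— Aisha: subject of the matrix clause; c-commands the pronoun but lies outside its binding domain — allowed.
— Elena: subject of the clause headed by 'introduced'; c-commands the pronoun within its binding domain — blocked (Principle B).
— Fatima: second object of the clause headed by 'introduced'; is c-commanded by the pronoun; coreference would bind this R-expression — blocked (Principle C).
— Irene: possessor inside the subject DP of the clause headed by 'needed'; does not c-command the pronoun — Principle B does not apply; allowed.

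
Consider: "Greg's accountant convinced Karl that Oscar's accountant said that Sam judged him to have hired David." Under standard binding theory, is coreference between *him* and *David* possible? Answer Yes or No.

No

*David* is an R-expression; Principle C requires it to be free (not bound by any c-commanding expression).
— him: subject of the clause headed by 'hired'; the pronoun c-commands the R-expression — coreference blocked (Principle C).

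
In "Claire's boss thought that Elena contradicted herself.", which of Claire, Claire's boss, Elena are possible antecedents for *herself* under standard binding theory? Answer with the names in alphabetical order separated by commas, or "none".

Elena

*herself* is a reflexive; Principle A requires it to be bound within its binding domain — the clause headed by 'contradicted'.
— Claire: possessor inside the subject DP of the matrix clause; does not c-command the reflexive — cannot bind it (Principle A).
— Claire's boss: subject of the matrix clause; c-commands the reflexive but lies outside its binding domain — cannot bind it (Principle A).
— Elena: subject of the clause headed by 'contradicted'; c-commands the reflexive within its binding domain — allowed (Principle A).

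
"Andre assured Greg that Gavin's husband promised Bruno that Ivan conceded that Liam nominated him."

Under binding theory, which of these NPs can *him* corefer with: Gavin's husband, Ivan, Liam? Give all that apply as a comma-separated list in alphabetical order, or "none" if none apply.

*him* is a pronoun; Principle B requires it to be free in its binding domain — the clause headed by 'nominated'.
— Gavin's husband: subject of the clause headed by 'promised'; c-commands the pronoun but lies outside its binding domain — allowed.
— Ivan: subject of the clause headed by 'conceded'; c-commands the pronoun but lies outside its binding domain — allowed.
— Liam: subject of the clause headed by 'nominated'; c-commands the pronoun within its binding domain — blocked (Principle B).

Gavin's husband, Ivan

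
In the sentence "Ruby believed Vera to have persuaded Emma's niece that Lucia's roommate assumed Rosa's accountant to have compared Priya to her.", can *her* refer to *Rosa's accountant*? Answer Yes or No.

No

*her* is a pronoun; Principle B requires it to be free in its binding domain — the clause headed by 'compared'.
— Rosa's accountant: subject of the clause headed by 'compared'; c-commands the pronoun within its binding domain — blocked (Principle B).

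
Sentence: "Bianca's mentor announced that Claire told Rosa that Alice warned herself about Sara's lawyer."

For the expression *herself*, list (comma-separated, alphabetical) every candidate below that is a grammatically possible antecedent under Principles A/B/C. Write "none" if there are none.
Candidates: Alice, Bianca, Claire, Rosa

Alice

*herself* is a reflexive; Principle A requires it to be bound within its binding domain — the clause headed by 'warned'.
— Alice: subject of the clause headed by 'warned'; c-commands the reflexive within its binding domain — allowed (Principle A).
— Bianca: possessor inside the subject DP of the matrix clause; does not c-command the reflexive — cannot bind it (Principle A).
— Claire: subject of the clause headed by 'told'; c-commands the reflexive but lies outside its binding domain — cannot bind it (Principle A).
— Rosa: object of the clause headed by 'told'; c-commands the reflexive but lies outside its binding domain — cannot bind it (Principle A).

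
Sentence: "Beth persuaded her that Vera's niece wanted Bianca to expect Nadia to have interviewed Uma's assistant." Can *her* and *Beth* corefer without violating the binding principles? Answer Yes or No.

No

*Beth* is an R-expression; Principle C requires it to be free (not bound by any c-commanding expression).
— her: object of the matrix clause; the R-expression locally c-commands the pronoun — coreference blocked (Principle B on the pronoun).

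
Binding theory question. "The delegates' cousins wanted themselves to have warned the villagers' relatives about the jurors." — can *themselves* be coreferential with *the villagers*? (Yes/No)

No

*themselves* is a reflexive; Principle A requires it to be bound within its binding domain — the matrix clause.
— the villagers: possessor inside the object DP of the clause headed by 'warned'; does not c-command the reflexive — cannot bind it (Principle A).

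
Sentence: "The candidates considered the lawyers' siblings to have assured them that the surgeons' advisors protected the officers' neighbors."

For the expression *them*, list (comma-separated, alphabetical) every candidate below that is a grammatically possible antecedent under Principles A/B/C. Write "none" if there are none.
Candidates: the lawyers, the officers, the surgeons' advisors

*them* is a pronoun; Principle B requires it to be free in its binding domain — the clause headed by 'assured'.
— the lawyers: possessor inside the subject DP of the clause headed by 'assured'; does not c-command the pronoun — Principle B does not apply; allowed.
— the officers: possessor inside the object DP of the clause headed by 'protected'; is c-commanded by the pronoun; coreference would bind this R-expression — blocked (Principle C).
— the surgeons' advisors: subject of the clause headed by 'protected'; is c-commanded by the pronoun; coreference would bind this R-expression — blocked (Principle C).

the lawyers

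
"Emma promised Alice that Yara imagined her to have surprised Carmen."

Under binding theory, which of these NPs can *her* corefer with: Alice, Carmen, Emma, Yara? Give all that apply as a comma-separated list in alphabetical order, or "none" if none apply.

*her* is a pronoun; Principle B requires it to be free in its binding domain — the clause headed by 'imagined'.
— Alice: object of the matrix clause; c-commands the pronoun but lies outside its binding domain — allowed.
— Carmen: object of the clause headed by 'surprised'; is c-commanded by the pronoun; coreference would bind this R-expression — blocked (Principle C).
— Emma: subject of the matrix clause; c-commands the pronoun but lies outside its binding domain — allowed.
— Yara: subject of the clause headed by 'imagined'; c-commands the pronoun within its binding domain — blocked (Principle B).

Alice, Emma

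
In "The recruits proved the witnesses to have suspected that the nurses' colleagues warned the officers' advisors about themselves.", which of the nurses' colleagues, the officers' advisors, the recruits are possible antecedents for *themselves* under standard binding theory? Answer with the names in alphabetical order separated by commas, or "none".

the nurses' colleagues, the officers' advisors

*themselves* is a reflexive; Principle A requires it to be bound within its binding domain — the clause headed by 'warned'.
— the nurses' colleagues: subject of the clause headed by 'warned'; c-commands the reflexive within its binding domain — allowed (Principle A).
— the officers' advisors: object of the clause headed by 'warned'; c-commands the reflexive within its binding domain — allowed (Principle A).
— the recruits: subject of the matrix clause; c-commands the reflexive but lies outside its binding domain — cannot bind it (Principle A).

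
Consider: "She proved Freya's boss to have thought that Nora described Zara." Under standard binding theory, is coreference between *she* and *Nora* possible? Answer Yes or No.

*Nora* is an R-expression; Principle C requires it to be free (not bound by any c-commanding expression).
— she: subject of the matrix clause; the pronoun c-commands the R-expression — coreference blocked (Principle C).

No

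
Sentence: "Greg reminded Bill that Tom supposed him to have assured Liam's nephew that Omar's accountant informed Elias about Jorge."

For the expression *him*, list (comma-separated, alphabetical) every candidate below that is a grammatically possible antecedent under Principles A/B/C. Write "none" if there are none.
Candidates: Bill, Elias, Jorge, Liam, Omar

Bill

*him* is a pronoun; Principle B requires it to be free in its binding domain — the clause headed by 'supposed'.
— Bill: object of the matrix clause; c-commands the pronoun but lies outside its binding domain — allowed.
— Elias: object of the clause headed by 'informed'; is c-commanded by the pronoun; coreference would bind this R-expression — blocked (Principle C).
— Jorge: second object of the clause headed by 'informed'; is c-commanded by the pronoun; coreference would bind this R-expression — blocked (Principle C).
— Liam: possessor inside the object DP of the clause headed by 'assured'; is c-commanded by the pronoun; coreference would bind this R-expression — blocked (Principle C).
— Omar: possessor inside the subject DP of the clause headed by 'informed'; is c-commanded by the pronoun; coreference would bind this R-expression — blocked (Principle C).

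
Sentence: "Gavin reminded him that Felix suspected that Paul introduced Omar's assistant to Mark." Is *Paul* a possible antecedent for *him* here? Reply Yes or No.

No

*him* is a pronoun; Principle B requires it to be free in its binding domain — the matrix clause.
— Paul: subject of the clause headed by 'introduced'; is c-commanded by the pronoun; coreference would bind this R-expression — blocked (Principle C).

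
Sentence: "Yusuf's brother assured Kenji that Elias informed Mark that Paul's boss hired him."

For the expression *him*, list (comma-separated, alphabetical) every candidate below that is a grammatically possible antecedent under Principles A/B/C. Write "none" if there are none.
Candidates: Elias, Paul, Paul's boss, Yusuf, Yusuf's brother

Elias, Paul, Yusuf, Yusuf's brother

*him* is a pronoun; Principle B requires it to be free in its binding domain — the clause headed by 'hired'.
— Elias: subject of the clause headed by 'informed'; c-commands the pronoun but lies outside its binding domain — allowed.
— Paul: possessor inside the subject DP of the clause headed by 'hired'; does not c-command the pronoun — Principle B does not apply; allowed.
— Paul's boss: subject of the clause headed by 'hired'; c-commands the pronoun within its binding domain — blocked (Principle B).
— Yusuf: possessor inside the subject DP of the matrix clause; does not c-command the pronoun — Principle B does not apply; allowed.
— Yusuf's brother: subject of the matrix clause; c-commands the pronoun but lies outside its binding domain — allowed.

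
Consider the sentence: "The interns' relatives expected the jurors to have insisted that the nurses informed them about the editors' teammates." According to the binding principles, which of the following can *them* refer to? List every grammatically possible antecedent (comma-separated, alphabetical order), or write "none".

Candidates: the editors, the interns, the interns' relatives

*them* is a pronoun; Principle B requires it to be free in its binding domain — the clause headed by 'informed'.
— the editors: possessor inside the second object DP of the clause headed by 'informed'; is c-commanded by the pronoun; coreference would bind this R-expression — blocked (Principle C).
— the interns: possessor inside the subject DP of the matrix clause; does not c-command the pronoun — Principle B does not apply; allowed.
— the interns' relatives: subject of the matrix clause; c-commands the pronoun but lies outside its binding domain — allowed.

the interns, the interns' relatives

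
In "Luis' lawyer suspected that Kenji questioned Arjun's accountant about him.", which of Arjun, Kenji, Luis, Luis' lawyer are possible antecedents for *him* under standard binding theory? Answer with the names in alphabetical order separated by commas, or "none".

*him* is a pronoun; Principle B requires it to be free in its binding domain — the clause headed by 'questioned'.
— Arjun: possessor inside the object DP of the clause headed by 'questioned'; does not c-command the pronoun — Principle B does not apply; allowed.
— Kenji: subject of the clause headed by 'questioned'; c-commands the pronoun within its binding domain — blocked (Principle B).
— Luis: possessor inside the subject DP of the matrix clause; does not c-command the pronoun — Principle B does not apply; allowed.
— Luis' lawyer: subject of the matrix clause; c-commands the pronoun but lies outside its binding domain — allowed.

Arjun, Luis, Luis' lawyer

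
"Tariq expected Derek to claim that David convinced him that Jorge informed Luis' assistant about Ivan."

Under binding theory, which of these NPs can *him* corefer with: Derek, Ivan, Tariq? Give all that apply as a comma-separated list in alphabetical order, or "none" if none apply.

Derek, Tariq

*him* is a pronoun; Principle B requires it to be free in its binding domain — the clause headed by 'convinced'.
— Derek: subject of the clause headed by 'claim'; c-commands the pronoun but lies outside its binding domain — allowed.
— Ivan: second object of the clause headed by 'informed'; is c-commanded by the pronoun; coreference would bind this R-expression — blocked (Principle C).
— Tariq: subject of the matrix clause; c-commands the pronoun but lies outside its binding domain — allowed.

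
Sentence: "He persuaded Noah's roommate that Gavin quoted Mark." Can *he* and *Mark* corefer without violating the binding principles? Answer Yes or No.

*Mark* is an R-expression; Principle C requires it to be free (not bound by any c-commanding expression).
— he: subject of the matrix clause; the pronoun c-commands the R-expression — coreference blocked (Principle C).

No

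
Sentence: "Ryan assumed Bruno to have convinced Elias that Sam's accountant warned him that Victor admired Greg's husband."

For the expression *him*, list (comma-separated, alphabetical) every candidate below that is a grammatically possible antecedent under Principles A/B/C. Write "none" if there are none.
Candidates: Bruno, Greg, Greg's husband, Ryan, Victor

*him* is a pronoun; Principle B requires it to be free in its binding domain — the clause headed by 'warned'.
— Bruno: subject of the clause headed by 'convinced'; c-commands the pronoun but lies outside its binding domain — allowed.
— Greg: possessor inside the object DP of the clause headed by 'admired'; is c-commanded by the pronoun; coreference would bind this R-expression — blocked (Principle C).
— Greg's husband: object of the clause headed by 'admired'; is c-commanded by the pronoun; coreference would bind this R-expression — blocked (Principle C).
— Ryan: subject of the matrix clause; c-commands the pronoun but lies outside its binding domain — allowed.
— Victor: subject of the clause headed by 'admired'; is c-commanded by the pronoun; coreference would bind this R-expression — blocked (Principle C).

Bruno, Ryan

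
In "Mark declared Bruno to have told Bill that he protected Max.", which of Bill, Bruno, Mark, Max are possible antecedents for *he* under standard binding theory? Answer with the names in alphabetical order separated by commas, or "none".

Bill, Bruno, Mark

*he* is a pronoun; Principle B requires it to be free in its binding domain — the clause headed by 'protected'.
— Bill: object of the clause headed by 'told'; c-commands the pronoun but lies outside its binding domain — allowed.
— Bruno: subject of the clause headed by 'told'; c-commands the pronoun but lies outside its binding domain — allowed.
— Mark: subject of the matrix clause; c-commands the pronoun but lies outside its binding domain — allowed.
— Max: object of the clause headed by 'protected'; is c-commanded by the pronoun; coreference would bind this R-expression — blocked (Principle C).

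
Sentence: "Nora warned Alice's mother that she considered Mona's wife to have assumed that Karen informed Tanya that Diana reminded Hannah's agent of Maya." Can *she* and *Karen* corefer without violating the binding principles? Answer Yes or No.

No

*Karen* is an R-expression; Principle C requires it to be free (not bound by any c-commanding expression).
— she: subject of the clause headed by 'considered'; the pronoun c-commands the R-expression — coreference blocked (Principle C).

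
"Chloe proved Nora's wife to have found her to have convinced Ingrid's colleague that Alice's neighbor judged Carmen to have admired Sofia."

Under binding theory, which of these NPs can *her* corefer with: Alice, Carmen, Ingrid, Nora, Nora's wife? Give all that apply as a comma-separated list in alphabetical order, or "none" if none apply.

*her* is a pronoun; Principle B requires it to be free in its binding domain — the clause headed by 'found'.
— Alice: possessor inside the subject DP of the clause headed by 'judged'; is c-commanded by the pronoun; coreference would bind this R-expression — blocked (Principle C).
— Carmen: subject of the clause headed by 'admired'; is c-commanded by the pronoun; coreference would bind this R-expression — blocked (Principle C).
— Ingrid: possessor inside the object DP of the clause headed by 'convinced'; is c-commanded by the pronoun; coreference would bind this R-expression — blocked (Principle C).
— Nora: possessor inside the subject DP of the clause headed by 'found'; does not c-command the pronoun — Principle B does not apply; allowed.
— Nora's wife: subject of the clause headed by 'found'; c-commands the pronoun within its binding domain — blocked (Principle B).

Nora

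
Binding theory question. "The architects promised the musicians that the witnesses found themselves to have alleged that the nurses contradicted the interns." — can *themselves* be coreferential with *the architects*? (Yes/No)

*themselves* is a reflexive; Principle A requires it to be bound within its binding domain — the clause headed by 'found'.
— the architects: subject of the matrix clause; c-commands the reflexive but lies outside its binding domain — cannot bind it (Principle A).

No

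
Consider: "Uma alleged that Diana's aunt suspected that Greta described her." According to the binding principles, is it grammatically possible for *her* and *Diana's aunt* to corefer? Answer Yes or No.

*her* is a pronoun; Principle B requires it to be free in its binding domain — the clause headed by 'described'.
— Diana's aunt: subject of the clause headed by 'suspected'; c-commands the pronoun but lies outside its binding domain — allowed.

Yes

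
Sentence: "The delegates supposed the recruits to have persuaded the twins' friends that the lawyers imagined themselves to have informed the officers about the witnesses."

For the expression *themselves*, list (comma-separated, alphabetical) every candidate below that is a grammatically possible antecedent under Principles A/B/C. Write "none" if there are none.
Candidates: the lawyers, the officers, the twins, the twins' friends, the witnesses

the lawyers

*themselves* is a reflexive; Principle A requires it to be bound within its binding domain — the clause headed by 'imagined'.
— the lawyers: subject of the clause headed by 'imagined'; c-commands the reflexive within its binding domain — allowed (Principle A).
— the officers: object of the clause headed by 'informed'; does not c-command the reflexive — cannot bind it (Principle A).
— the twins: possessor inside the object DP of the clause headed by 'persuaded'; does not c-command the reflexive — cannot bind it (Principle A).
— the twins' friends: object of the clause headed by 'persuaded'; c-commands the reflexive but lies outside its binding domain — cannot bind it (Principle A).
— the witnesses: second object of the clause headed by 'informed'; does not c-command the reflexive — cannot bind it (Principle A).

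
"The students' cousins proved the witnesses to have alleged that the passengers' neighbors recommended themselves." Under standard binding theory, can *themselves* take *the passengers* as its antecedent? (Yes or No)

No

*themselves* is a reflexive; Principle A requires it to be bound within its binding domain — the clause headed by 'recommended'.
— the passengers: possessor inside the subject DP of the clause headed by 'recommended'; does not c-command the reflexive — cannot bind it (Principle A).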